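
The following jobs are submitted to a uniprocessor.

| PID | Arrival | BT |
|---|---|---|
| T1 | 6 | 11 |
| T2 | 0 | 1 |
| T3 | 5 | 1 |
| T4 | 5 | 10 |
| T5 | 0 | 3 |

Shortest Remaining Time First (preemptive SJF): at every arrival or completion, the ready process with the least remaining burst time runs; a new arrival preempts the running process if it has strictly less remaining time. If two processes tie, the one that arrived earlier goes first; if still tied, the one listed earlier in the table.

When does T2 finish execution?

Schedule: | T2 0-1 | T5 1-4 | idle 4-5 | T3 5-6 | T4 6-16 | T1 16-27 |
Completion: T1=27  T2=1  T3=6  T4=16  T5=4
Turnaround (C−A): T1=21  T2=1  T3=1  T4=11  T5=4

1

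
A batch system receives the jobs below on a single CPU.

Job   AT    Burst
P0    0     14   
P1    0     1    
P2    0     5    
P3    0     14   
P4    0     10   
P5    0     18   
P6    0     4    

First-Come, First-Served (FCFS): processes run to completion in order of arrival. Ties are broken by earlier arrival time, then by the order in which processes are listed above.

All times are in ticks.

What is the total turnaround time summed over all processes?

255

Schedule: | P0 0-14 | P1 14-15 | P2 15-20 | P3 20-34 | P4 34-44 | P5 44-62 | P6 62-66 |
Completion: P0=14  P1=15  P2=20  P3=34  P4=44  P5=62  P6=66
Turnaround (C−A): P0=14  P1=15  P2=20  P3=34  P4=44  P5=62  P6=66
Turnaround = completion − arrival: P0=14, P1=15, P2=20, P3=34, P4=44, P5=62, P6=66
Total turnaround = 14 + 15 + 20 + 34 + 44 + 62 + 66 = 255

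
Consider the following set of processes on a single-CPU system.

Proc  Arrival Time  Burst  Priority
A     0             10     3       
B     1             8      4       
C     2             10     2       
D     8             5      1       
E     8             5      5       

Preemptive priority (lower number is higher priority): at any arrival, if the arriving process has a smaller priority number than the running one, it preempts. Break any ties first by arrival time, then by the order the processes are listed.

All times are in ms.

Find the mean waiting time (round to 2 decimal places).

Timeline: | A 0-2 | C 2-8 | D 8-13 | C 13-17 | A 17-25 | B 25-33 | E 33-38 |
Completion: A=25  B=33  C=17  D=13  E=38
Waiting times: A=15, B=24, C=5, D=0, E=25
Average waiting = (15+24+5+0+25) / 5 = 69/5 = 13.80

13.80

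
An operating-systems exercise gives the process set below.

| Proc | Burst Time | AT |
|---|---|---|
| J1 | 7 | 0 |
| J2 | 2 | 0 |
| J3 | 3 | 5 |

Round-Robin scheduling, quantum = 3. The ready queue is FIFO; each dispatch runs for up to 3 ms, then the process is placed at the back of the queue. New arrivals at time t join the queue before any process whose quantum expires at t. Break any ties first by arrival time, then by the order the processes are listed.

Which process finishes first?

J2

Timeline: | J1 0-3 | J2 3-5 | J1 5-8 | J3 8-11 | J1 11-12 |
Completion: J1=12  J2=5  J3=11
Turnaround (C−A): J1=12  J2=5  J3=6
Finish order: J2 → J3 → J1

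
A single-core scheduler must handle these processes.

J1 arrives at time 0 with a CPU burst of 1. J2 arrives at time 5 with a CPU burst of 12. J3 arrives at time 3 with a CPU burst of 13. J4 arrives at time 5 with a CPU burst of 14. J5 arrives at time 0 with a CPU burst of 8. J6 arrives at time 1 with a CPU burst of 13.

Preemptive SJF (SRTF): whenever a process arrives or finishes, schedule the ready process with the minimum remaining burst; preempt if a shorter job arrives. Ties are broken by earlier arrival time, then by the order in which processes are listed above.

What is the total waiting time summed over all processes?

98

Timeline: | J1 0-1 | J5 1-9 | J2 9-21 | J6 21-34 | J3 34-47 | J4 47-61 |
Completion: J1=1  J2=21  J3=47  J4=61  J5=9  J6=34
Waiting = turnaround − burst: J1=0, J2=4, J3=31, J4=42, J5=1, J6=20
Total waiting = 0 + 4 + 31 + 42 + 1 + 20 = 98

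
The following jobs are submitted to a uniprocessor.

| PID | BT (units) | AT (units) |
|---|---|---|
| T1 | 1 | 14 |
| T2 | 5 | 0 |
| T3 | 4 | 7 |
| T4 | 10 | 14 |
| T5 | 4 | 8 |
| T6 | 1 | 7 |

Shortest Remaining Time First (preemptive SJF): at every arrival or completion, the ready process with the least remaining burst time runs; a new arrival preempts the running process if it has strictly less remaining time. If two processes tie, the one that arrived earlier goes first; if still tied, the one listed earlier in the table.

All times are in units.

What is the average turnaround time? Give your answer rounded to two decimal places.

Gantt: | T2 0-5 | idle 5-7 | T6 7-8 | T3 8-12 | T5 12-14 | T1 14-15 | T5 15-17 | T4 17-27 |
Completion: T1=15  T2=5  T3=12  T4=27  T5=17  T6=8
Turnaround times: T1=1, T2=5, T3=5, T4=13, T5=9, T6=1
Average turnaround = (1+5+5+13+9+1) / 6 = 34/6 = 5.67

5.67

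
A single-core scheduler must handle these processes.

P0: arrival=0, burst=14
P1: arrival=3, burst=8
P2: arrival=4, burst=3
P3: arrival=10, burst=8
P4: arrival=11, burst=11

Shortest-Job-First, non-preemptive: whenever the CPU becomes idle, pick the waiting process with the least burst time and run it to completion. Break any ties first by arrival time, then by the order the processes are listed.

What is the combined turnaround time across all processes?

Schedule: | P0 0-14 | P2 14-17 | P1 17-25 | P3 25-33 | P4 33-44 |
Completion: P0=14  P1=25  P2=17  P3=33  P4=44
Turnaround (C−A): P0=14  P1=22  P2=13  P3=23  P4=33
Turnaround = completion − arrival: P0=14, P1=22, P2=13, P3=23, P4=33
Total turnaround = 14 + 22 + 13 + 23 + 33 = 105

105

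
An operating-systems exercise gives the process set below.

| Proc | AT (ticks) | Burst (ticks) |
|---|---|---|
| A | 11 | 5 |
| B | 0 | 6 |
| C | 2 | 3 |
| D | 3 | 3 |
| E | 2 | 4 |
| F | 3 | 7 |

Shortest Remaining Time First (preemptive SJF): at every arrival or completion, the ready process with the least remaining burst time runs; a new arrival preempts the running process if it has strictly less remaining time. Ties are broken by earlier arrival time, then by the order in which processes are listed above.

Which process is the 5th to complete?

A

Schedule: | B 0-2 | C 2-5 | D 5-8 | B 8-12 | E 12-16 | A 16-21 | F 21-28 |
Completion: A=21  B=12  C=5  D=8  E=16  F=28
Finish order: C → D → B → E → A → F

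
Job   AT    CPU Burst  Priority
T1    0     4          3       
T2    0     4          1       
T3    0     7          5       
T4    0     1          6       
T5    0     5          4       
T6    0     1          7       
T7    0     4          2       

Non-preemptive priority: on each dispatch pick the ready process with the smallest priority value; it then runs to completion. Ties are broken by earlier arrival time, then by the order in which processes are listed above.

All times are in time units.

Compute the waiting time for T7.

4

Gantt: | T2 0-4 | T7 4-8 | T1 8-12 | T5 12-17 | T3 17-24 | T4 24-25 | T6 25-26 |
Completion: T1=12  T2=4  T3=24  T4=25  T5=17  T6=26  T7=8
Waiting(T7) = turnaround − burst = 8 − 4 = 4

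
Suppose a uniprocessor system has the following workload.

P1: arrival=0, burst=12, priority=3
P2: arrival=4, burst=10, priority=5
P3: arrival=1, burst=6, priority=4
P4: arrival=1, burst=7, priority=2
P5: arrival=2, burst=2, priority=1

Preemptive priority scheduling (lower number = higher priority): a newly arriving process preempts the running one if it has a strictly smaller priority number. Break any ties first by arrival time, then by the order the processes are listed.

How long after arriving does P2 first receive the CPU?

23

Timeline: | P1 0-1 | P4 1-2 | P5 2-4 | P4 4-10 | P1 10-21 | P3 21-27 | P2 27-37 |
Completion: P1=21  P2=37  P3=27  P4=10  P5=4
Turnaround (C−A): P1=21  P2=33  P3=26  P4=9  P5=2
Response(P2) = first start − arrival = 27 − 4 = 23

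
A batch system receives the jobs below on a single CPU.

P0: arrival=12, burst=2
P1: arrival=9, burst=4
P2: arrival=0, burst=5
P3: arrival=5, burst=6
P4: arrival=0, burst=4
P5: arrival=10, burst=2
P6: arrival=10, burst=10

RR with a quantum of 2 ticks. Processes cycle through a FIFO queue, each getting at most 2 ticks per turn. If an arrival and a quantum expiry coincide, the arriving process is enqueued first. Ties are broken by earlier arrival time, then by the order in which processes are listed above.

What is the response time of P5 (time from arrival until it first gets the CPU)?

Timeline: | P2 0-2 | P4 2-4 | P2 4-6 | P4 6-8 | P3 8-10 | P2 10-11 | P1 11-13 | P5 13-15 | P6 15-17 | P3 17-19 | P0 19-21 | P1 21-23 | P6 23-25 | P3 25-27 | P6 27-33 |
Completion: P0=21  P1=23  P2=11  P3=27  P4=8  P5=15  P6=33
Turnaround (C−A): P0=9  P1=14  P2=11  P3=22  P4=8  P5=5  P6=23
Response(P5) = first start − arrival = 13 − 10 = 3

3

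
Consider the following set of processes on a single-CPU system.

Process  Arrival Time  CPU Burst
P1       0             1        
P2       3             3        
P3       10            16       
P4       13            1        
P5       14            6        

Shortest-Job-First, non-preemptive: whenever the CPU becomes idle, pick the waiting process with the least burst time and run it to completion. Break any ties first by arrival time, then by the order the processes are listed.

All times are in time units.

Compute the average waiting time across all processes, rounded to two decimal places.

Schedule: | P1 0-1 | idle 1-3 | P2 3-6 | idle 6-10 | P3 10-26 | P4 26-27 | P5 27-33 |
Completion: P1=1  P2=6  P3=26  P4=27  P5=33
Waiting times: P1=0, P2=0, P3=0, P4=13, P5=13
Average waiting = (0+0+0+13+13) / 5 = 26/5 = 5.20

5.20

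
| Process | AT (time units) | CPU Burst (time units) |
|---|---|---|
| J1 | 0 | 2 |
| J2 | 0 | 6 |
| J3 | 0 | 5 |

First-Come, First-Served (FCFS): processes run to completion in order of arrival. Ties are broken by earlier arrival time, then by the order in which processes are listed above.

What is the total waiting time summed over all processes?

10

Gantt: | J1 0-2 | J2 2-8 | J3 8-13 |
Completion: J1=2  J2=8  J3=13
Waiting = turnaround − burst: J1=0, J2=2, J3=8
Total waiting = 0 + 2 + 8 = 10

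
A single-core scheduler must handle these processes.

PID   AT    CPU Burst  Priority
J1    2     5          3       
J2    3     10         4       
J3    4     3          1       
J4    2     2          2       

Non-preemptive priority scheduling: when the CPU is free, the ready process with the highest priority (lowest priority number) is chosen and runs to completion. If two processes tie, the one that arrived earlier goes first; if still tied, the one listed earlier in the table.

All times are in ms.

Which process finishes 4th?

Schedule: | idle 0-2 | J4 2-4 | J3 4-7 | J1 7-12 | J2 12-22 |
Completion: J1=12  J2=22  J3=7  J4=4
Finish order: J4 → J3 → J1 → J2

J2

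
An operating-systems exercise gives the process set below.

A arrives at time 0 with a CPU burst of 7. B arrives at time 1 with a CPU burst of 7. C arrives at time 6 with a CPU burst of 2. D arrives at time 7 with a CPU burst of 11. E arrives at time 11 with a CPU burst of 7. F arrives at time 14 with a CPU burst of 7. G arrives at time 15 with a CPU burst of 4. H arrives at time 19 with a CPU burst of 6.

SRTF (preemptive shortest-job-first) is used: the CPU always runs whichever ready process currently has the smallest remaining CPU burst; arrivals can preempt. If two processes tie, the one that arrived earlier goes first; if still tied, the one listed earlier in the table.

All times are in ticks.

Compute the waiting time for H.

Timeline: | A 0-7 | C 7-9 | B 9-16 | G 16-20 | H 20-26 | E 26-33 | F 33-40 | D 40-51 |
Completion: A=7  B=16  C=9  D=51  E=33  F=40  G=20  H=26
Turnaround (C−A): A=7  B=15  C=3  D=44  E=22  F=26  G=5  H=7
Waiting(H) = turnaround − burst = 7 − 6 = 1

1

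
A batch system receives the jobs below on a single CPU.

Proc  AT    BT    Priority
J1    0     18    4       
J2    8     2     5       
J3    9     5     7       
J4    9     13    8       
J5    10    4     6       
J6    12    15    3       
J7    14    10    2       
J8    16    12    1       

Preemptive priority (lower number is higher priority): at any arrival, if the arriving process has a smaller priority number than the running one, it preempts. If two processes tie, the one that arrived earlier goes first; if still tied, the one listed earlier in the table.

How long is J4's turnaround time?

Gantt: | J1 0-12 | J6 12-14 | J7 14-16 | J8 16-28 | J7 28-36 | J6 36-49 | J1 49-55 | J2 55-57 | J5 57-61 | J3 61-66 | J4 66-79 |
Completion: J1=55  J2=57  J3=66  J4=79  J5=61  J6=49  J7=36  J8=28
Turnaround(J4) = completion − arrival = 79 − 9 = 70

70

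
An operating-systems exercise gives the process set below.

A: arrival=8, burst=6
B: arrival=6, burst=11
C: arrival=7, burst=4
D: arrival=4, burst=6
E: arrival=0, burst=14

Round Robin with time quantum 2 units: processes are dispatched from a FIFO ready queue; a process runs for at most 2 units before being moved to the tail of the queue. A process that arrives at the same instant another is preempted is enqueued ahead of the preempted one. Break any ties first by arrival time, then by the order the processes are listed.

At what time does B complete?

41

Timeline: | E 0-4 | D 4-6 | E 6-8 | B 8-10 | D 10-12 | C 12-14 | A 14-16 | E 16-18 | B 18-20 | D 20-22 | C 22-24 | A 24-26 | E 26-28 | B 28-30 | A 30-32 | E 32-34 | B 34-36 | E 36-38 | B 38-41 |
Completion: A=32  B=41  C=24  D=22  E=38
Turnaround (C−A): A=24  B=35  C=17  D=18  E=38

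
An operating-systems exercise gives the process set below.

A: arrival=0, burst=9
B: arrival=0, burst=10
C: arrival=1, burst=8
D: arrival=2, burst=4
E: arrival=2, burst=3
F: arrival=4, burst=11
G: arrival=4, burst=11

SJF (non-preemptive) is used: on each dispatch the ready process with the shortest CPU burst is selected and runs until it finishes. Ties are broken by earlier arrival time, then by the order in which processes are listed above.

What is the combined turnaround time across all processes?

183

Schedule: | A 0-9 | E 9-12 | D 12-16 | C 16-24 | B 24-34 | F 34-45 | G 45-56 |
Completion: A=9  B=34  C=24  D=16  E=12  F=45  G=56
Turnaround (C−A): A=9  B=34  C=23  D=14  E=10  F=41  G=52
Turnaround = completion − arrival: A=9, B=34, C=23, D=14, E=10, F=41, G=52
Total turnaround = 9 + 34 + 23 + 14 + 10 + 41 + 52 = 183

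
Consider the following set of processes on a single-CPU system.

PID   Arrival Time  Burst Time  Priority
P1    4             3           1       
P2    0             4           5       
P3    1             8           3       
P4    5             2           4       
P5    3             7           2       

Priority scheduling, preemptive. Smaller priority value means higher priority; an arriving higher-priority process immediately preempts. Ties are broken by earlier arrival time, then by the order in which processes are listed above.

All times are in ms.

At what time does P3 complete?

Timeline: | P2 0-1 | P3 1-3 | P5 3-4 | P1 4-7 | P5 7-13 | P3 13-19 | P4 19-21 | P2 21-24 |
Completion: P1=7  P2=24  P3=19  P4=21  P5=13

19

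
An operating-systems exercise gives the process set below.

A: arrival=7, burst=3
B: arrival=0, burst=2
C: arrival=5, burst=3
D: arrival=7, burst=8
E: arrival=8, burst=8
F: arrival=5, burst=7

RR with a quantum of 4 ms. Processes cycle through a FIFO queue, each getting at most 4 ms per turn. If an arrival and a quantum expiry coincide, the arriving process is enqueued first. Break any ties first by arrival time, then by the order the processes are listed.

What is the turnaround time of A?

Schedule: | B 0-2 | idle 2-5 | C 5-8 | F 8-12 | A 12-15 | D 15-19 | E 19-23 | F 23-26 | D 26-30 | E 30-34 |
Completion: A=15  B=2  C=8  D=30  E=34  F=26
Turnaround(A) = completion − arrival = 15 − 7 = 8

8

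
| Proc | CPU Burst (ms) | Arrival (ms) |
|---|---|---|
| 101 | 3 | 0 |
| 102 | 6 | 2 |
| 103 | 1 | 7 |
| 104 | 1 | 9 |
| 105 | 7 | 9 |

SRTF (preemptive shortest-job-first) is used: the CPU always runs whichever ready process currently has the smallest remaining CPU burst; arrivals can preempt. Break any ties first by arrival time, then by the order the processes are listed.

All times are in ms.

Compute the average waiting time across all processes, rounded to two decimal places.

1.00

Schedule: | 101 0-3 | 102 3-7 | 103 7-8 | 102 8-10 | 104 10-11 | 105 11-18 |
Completion: 101=3  102=10  103=8  104=11  105=18
Turnaround (C−A): 101=3  102=8  103=1  104=2  105=9
Waiting times: 101=0, 102=2, 103=0, 104=1, 105=2
Average waiting = (0+2+0+1+2) / 5 = 5/5 = 1.00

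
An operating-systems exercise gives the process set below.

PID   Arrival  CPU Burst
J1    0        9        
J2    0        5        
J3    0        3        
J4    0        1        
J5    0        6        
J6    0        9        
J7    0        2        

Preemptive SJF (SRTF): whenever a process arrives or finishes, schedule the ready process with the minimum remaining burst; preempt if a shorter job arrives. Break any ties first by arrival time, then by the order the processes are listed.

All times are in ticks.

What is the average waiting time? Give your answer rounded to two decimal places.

9.14

Gantt: | J4 0-1 | J7 1-3 | J3 3-6 | J2 6-11 | J5 11-17 | J1 17-26 | J6 26-35 |
Completion: J1=26  J2=11  J3=6  J4=1  J5=17  J6=35  J7=3
Turnaround (C−A): J1=26  J2=11  J3=6  J4=1  J5=17  J6=35  J7=3
Waiting times: J1=17, J2=6, J3=3, J4=0, J5=11, J6=26, J7=1
Average waiting = (17+6+3+0+11+26+1) / 7 = 64/7 = 9.14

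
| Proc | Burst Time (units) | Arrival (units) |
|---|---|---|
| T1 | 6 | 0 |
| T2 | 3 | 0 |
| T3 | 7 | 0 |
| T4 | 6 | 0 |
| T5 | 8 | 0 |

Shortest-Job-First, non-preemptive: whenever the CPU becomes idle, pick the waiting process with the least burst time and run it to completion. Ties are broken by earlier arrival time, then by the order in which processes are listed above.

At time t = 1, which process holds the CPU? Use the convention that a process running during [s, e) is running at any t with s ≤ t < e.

Gantt: | T2 0-3 | T1 3-9 | T4 9-15 | T3 15-22 | T5 22-30 |
Completion: T1=9  T2=3  T3=22  T4=15  T5=30
Turnaround (C−A): T1=9  T2=3  T3=22  T4=15  T5=30

T2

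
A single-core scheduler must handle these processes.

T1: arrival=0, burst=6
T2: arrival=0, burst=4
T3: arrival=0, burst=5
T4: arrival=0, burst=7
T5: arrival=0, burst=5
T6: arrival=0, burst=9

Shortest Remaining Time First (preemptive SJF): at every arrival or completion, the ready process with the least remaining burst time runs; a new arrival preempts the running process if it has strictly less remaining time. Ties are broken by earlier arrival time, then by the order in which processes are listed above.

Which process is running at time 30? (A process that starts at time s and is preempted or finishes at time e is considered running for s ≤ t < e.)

Gantt: | T2 0-4 | T3 4-9 | T5 9-14 | T1 14-20 | T4 20-27 | T6 27-36 |
Completion: T1=20  T2=4  T3=9  T4=27  T5=14  T6=36
Turnaround (C−A): T1=20  T2=4  T3=9  T4=27  T5=14  T6=36

T6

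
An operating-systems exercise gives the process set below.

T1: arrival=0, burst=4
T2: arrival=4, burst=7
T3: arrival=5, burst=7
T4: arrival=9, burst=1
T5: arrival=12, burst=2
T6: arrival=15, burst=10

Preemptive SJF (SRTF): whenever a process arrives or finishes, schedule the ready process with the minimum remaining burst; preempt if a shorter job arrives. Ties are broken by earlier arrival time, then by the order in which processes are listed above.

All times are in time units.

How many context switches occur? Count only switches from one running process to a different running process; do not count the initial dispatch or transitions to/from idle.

6

Timeline: | T1 0-4 | T2 4-9 | T4 9-10 | T2 10-12 | T5 12-14 | T3 14-21 | T6 21-31 |
Completion: T1=4  T2=12  T3=21  T4=10  T5=14  T6=31
Turnaround (C−A): T1=4  T2=8  T3=16  T4=1  T5=2  T6=16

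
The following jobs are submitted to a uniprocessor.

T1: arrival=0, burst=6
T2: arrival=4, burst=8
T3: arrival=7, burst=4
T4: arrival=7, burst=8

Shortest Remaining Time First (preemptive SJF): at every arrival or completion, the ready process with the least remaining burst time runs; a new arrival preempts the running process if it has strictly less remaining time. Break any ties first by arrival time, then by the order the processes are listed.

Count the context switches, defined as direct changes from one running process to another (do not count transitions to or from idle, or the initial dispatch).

Timeline: | T1 0-6 | T2 6-7 | T3 7-11 | T2 11-18 | T4 18-26 |
Completion: T1=6  T2=18  T3=11  T4=26
Turnaround (C−A): T1=6  T2=14  T3=4  T4=19

4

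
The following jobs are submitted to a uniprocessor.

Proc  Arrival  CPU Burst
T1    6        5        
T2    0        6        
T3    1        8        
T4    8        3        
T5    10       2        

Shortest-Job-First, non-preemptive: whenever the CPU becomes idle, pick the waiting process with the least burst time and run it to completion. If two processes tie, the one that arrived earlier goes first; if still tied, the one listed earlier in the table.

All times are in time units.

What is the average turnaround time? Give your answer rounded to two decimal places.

Schedule: | T2 0-6 | T1 6-11 | T5 11-13 | T4 13-16 | T3 16-24 |
Completion: T1=11  T2=6  T3=24  T4=16  T5=13
Turnaround times: T1=5, T2=6, T3=23, T4=8, T5=3
Average turnaround = (5+6+23+8+3) / 5 = 45/5 = 9.00

9.00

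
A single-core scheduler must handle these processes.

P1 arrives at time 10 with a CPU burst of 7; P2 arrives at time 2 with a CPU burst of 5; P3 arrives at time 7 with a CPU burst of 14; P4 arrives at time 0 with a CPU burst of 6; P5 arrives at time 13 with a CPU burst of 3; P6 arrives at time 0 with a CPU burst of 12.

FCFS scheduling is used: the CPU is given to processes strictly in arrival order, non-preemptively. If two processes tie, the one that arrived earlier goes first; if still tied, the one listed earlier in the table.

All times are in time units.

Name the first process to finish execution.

Timeline: | P4 0-6 | P6 6-18 | P2 18-23 | P3 23-37 | P1 37-44 | P5 44-47 |
Completion: P1=44  P2=23  P3=37  P4=6  P5=47  P6=18
Finish order: P4 → P6 → P2 → P3 → P1 → P5

P4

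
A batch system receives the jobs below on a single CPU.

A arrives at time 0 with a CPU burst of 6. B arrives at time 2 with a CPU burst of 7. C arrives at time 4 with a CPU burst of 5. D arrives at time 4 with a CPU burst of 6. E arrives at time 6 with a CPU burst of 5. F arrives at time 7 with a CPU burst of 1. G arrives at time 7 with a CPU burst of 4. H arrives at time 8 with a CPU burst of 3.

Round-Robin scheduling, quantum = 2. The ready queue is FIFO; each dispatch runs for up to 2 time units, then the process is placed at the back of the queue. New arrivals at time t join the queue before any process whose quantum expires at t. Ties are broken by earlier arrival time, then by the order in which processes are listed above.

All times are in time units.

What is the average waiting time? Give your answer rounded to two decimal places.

Timeline: | A 0-2 | B 2-4 | A 4-6 | C 6-8 | D 8-10 | B 10-12 | E 12-14 | A 14-16 | F 16-17 | G 17-19 | H 19-21 | C 21-23 | D 23-25 | B 25-27 | E 27-29 | G 29-31 | H 31-32 | C 32-33 | D 33-35 | B 35-36 | E 36-37 |
Completion: A=16  B=36  C=33  D=35  E=37  F=17  G=31  H=32
Waiting times: A=10, B=27, C=24, D=25, E=26, F=9, G=20, H=21
Average waiting = (10+27+24+25+26+9+20+21) / 8 = 162/8 = 20.25

20.25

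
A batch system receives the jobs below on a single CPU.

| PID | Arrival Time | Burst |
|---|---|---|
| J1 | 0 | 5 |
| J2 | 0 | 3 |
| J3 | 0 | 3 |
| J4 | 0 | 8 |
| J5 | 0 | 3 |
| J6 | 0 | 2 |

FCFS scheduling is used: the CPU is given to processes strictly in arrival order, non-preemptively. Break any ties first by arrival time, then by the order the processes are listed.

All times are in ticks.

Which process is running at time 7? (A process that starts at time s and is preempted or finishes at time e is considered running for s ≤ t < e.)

Gantt: | J1 0-5 | J2 5-8 | J3 8-11 | J4 11-19 | J5 19-22 | J6 22-24 |
Completion: J1=5  J2=8  J3=11  J4=19  J5=22  J6=24

J2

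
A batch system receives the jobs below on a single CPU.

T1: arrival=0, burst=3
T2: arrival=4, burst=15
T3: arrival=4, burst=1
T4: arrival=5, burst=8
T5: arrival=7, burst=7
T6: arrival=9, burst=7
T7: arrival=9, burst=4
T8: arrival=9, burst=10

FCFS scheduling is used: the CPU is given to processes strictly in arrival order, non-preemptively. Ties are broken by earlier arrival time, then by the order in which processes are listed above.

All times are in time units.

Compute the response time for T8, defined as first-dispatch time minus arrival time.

37

Gantt: | T1 0-3 | idle 3-4 | T2 4-19 | T3 19-20 | T4 20-28 | T5 28-35 | T6 35-42 | T7 42-46 | T8 46-56 |
Completion: T1=3  T2=19  T3=20  T4=28  T5=35  T6=42  T7=46  T8=56
Response(T8) = first start − arrival = 46 − 9 = 37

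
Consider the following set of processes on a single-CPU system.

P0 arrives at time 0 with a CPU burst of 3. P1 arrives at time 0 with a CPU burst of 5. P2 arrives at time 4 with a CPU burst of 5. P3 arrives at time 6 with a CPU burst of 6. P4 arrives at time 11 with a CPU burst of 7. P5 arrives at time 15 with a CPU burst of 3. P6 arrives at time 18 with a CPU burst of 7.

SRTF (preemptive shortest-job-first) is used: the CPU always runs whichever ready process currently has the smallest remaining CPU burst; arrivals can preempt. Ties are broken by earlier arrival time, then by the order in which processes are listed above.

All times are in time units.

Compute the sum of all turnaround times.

75

Gantt: | P0 0-3 | P1 3-8 | P2 8-13 | P3 13-15 | P5 15-18 | P3 18-22 | P4 22-29 | P6 29-36 |
Completion: P0=3  P1=8  P2=13  P3=22  P4=29  P5=18  P6=36
Turnaround = completion − arrival: P0=3, P1=8, P2=9, P3=16, P4=18, P5=3, P6=18
Total turnaround = 3 + 8 + 9 + 16 + 18 + 3 + 18 = 75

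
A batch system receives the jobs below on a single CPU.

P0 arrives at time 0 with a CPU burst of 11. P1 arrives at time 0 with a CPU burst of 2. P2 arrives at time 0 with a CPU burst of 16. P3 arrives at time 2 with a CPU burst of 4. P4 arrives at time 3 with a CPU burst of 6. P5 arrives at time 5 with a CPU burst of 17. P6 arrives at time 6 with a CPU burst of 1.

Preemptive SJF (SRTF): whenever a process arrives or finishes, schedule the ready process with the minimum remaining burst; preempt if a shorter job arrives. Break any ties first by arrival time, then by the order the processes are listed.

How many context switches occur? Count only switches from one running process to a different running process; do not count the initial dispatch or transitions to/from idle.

6

Timeline: | P1 0-2 | P3 2-6 | P6 6-7 | P4 7-13 | P0 13-24 | P2 24-40 | P5 40-57 |
Completion: P0=24  P1=2  P2=40  P3=6  P4=13  P5=57  P6=7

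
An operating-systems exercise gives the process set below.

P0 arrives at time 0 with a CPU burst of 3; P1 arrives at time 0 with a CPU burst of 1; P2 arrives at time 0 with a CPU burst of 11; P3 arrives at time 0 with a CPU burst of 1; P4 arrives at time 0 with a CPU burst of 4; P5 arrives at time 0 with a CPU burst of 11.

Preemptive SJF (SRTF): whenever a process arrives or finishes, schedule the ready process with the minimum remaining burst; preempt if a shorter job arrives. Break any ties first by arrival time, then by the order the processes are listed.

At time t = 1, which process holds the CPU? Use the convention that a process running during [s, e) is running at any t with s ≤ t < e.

P3

Timeline: | P1 0-1 | P3 1-2 | P0 2-5 | P4 5-9 | P2 9-20 | P5 20-31 |
Completion: P0=5  P1=1  P2=20  P3=2  P4=9  P5=31
Turnaround (C−A): P0=5  P1=1  P2=20  P3=2  P4=9  P5=31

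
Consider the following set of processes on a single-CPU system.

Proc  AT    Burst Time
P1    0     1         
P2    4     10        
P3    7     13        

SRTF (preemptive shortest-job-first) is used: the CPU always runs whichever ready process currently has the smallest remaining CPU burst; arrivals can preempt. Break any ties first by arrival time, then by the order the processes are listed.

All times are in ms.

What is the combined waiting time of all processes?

Schedule: | P1 0-1 | idle 1-4 | P2 4-14 | P3 14-27 |
Completion: P1=1  P2=14  P3=27
Waiting = turnaround − burst: P1=0, P2=0, P3=7
Total waiting = 0 + 0 + 7 = 7

7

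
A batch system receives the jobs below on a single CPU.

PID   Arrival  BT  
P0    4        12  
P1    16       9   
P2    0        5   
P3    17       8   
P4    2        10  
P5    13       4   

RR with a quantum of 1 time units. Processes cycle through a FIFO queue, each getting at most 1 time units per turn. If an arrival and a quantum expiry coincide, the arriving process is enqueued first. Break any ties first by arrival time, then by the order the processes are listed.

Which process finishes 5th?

P3

Gantt: | P2 0-2 | P4 2-3 | P2 3-4 | P4 4-5 | P0 5-6 | P2 6-7 | P4 7-8 | P0 8-9 | P2 9-10 | P4 10-11 | P0 11-12 | P4 12-13 | P0 13-14 | P5 14-15 | P4 15-16 | P0 16-17 | P5 17-18 | P1 18-19 | P4 19-20 | P3 20-21 | P0 21-22 | P5 22-23 | P1 23-24 | P4 24-25 | P3 25-26 | P0 26-27 | P5 27-28 | P1 28-29 | P4 29-30 | P3 30-31 | P0 31-32 | P1 32-33 | P4 33-34 | P3 34-35 | P0 35-36 | P1 36-37 | P3 37-38 | P0 38-39 | P1 39-40 | P3 40-41 | P0 41-42 | P1 42-43 | P3 43-44 | P0 44-45 | P1 45-46 | P3 46-47 | P1 47-48 |
Completion: P0=45  P1=48  P2=10  P3=47  P4=34  P5=28
Turnaround (C−A): P0=41  P1=32  P2=10  P3=30  P4=32  P5=15
Finish order: P2 → P5 → P4 → P0 → P3 → P1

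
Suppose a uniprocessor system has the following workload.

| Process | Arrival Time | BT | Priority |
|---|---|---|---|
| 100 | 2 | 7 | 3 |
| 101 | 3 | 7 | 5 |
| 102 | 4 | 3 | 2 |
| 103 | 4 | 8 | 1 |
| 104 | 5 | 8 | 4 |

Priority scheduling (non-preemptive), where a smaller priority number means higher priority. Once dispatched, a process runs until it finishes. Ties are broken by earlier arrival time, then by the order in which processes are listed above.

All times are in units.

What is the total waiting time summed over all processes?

Schedule: | idle 0-2 | 100 2-9 | 103 9-17 | 102 17-20 | 104 20-28 | 101 28-35 |
Completion: 100=9  101=35  102=20  103=17  104=28
Turnaround (C−A): 100=7  101=32  102=16  103=13  104=23
Waiting = turnaround − burst: 100=0, 101=25, 102=13, 103=5, 104=15
Total waiting = 0 + 25 + 13 + 5 + 15 = 58

58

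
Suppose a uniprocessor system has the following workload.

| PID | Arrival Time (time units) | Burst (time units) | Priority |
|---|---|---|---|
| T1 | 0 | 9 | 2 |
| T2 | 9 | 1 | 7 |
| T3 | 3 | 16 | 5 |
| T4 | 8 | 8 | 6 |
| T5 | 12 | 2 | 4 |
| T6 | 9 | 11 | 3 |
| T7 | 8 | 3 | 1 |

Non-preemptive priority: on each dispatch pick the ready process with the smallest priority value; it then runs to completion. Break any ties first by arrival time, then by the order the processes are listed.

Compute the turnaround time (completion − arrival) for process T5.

13

Gantt: | T1 0-9 | T7 9-12 | T6 12-23 | T5 23-25 | T3 25-41 | T4 41-49 | T2 49-50 |
Completion: T1=9  T2=50  T3=41  T4=49  T5=25  T6=23  T7=12
Turnaround(T5) = completion − arrival = 25 − 12 = 13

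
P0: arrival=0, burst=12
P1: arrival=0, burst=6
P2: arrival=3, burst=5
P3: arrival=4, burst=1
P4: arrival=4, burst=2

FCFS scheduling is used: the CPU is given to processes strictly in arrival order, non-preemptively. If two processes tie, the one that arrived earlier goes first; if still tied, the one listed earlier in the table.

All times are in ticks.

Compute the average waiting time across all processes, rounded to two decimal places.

13.20

Timeline: | P0 0-12 | P1 12-18 | P2 18-23 | P3 23-24 | P4 24-26 |
Completion: P0=12  P1=18  P2=23  P3=24  P4=26
Turnaround (C−A): P0=12  P1=18  P2=20  P3=20  P4=22
Waiting times: P0=0, P1=12, P2=15, P3=19, P4=20
Average waiting = (0+12+15+19+20) / 5 = 66/5 = 13.20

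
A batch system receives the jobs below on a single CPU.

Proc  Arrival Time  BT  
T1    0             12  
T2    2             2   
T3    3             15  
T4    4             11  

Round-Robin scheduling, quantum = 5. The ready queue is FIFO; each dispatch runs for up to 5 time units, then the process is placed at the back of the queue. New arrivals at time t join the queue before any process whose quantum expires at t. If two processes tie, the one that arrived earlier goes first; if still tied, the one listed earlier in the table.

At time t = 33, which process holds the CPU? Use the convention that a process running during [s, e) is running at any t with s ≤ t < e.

Schedule: | T1 0-5 | T2 5-7 | T3 7-12 | T4 12-17 | T1 17-22 | T3 22-27 | T4 27-32 | T1 32-34 | T3 34-39 | T4 39-40 |
Completion: T1=34  T2=7  T3=39  T4=40
Turnaround (C−A): T1=34  T2=5  T3=36  T4=36

T1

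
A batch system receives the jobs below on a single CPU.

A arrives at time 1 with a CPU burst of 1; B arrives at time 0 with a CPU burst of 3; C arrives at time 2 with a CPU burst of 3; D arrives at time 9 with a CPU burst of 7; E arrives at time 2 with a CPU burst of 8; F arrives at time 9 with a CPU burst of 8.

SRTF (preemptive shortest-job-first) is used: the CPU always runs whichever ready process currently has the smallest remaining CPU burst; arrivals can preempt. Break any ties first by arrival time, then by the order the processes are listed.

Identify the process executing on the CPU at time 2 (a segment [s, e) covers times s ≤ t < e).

B

Timeline: | B 0-1 | A 1-2 | B 2-4 | C 4-7 | E 7-15 | D 15-22 | F 22-30 |
Completion: A=2  B=4  C=7  D=22  E=15  F=30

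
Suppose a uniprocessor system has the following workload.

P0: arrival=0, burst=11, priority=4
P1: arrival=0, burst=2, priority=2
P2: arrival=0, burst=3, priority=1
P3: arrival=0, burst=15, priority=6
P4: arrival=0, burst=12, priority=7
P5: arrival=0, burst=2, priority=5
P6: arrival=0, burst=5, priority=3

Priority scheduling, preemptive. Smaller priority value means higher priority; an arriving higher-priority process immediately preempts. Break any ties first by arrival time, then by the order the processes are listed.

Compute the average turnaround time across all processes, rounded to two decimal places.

Schedule: | P2 0-3 | P1 3-5 | P6 5-10 | P0 10-21 | P5 21-23 | P3 23-38 | P4 38-50 |
Completion: P0=21  P1=5  P2=3  P3=38  P4=50  P5=23  P6=10
Turnaround (C−A): P0=21  P1=5  P2=3  P3=38  P4=50  P5=23  P6=10
Turnaround times: P0=21, P1=5, P2=3, P3=38, P4=50, P5=23, P6=10
Average turnaround = (21+5+3+38+50+23+10) / 7 = 150/7 = 21.43

21.43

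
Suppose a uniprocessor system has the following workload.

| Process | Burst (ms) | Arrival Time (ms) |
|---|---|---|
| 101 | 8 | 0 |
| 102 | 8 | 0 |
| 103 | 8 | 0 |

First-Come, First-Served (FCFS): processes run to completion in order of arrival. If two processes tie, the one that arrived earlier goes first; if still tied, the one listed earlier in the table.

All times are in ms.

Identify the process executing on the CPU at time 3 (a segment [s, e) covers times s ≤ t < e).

101

Schedule: | 101 0-8 | 102 8-16 | 103 16-24 |
Completion: 101=8  102=16  103=24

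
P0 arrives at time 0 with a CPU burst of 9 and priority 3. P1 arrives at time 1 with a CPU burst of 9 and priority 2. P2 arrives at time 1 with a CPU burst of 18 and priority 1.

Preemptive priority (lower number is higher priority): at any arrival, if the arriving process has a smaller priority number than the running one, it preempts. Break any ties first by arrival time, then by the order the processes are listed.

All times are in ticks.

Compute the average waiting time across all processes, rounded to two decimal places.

15.00

Gantt: | P0 0-1 | P2 1-19 | P1 19-28 | P0 28-36 |
Completion: P0=36  P1=28  P2=19
Turnaround (C−A): P0=36  P1=27  P2=18
Waiting times: P0=27, P1=18, P2=0
Average waiting = (27+18+0) / 3 = 45/3 = 15.00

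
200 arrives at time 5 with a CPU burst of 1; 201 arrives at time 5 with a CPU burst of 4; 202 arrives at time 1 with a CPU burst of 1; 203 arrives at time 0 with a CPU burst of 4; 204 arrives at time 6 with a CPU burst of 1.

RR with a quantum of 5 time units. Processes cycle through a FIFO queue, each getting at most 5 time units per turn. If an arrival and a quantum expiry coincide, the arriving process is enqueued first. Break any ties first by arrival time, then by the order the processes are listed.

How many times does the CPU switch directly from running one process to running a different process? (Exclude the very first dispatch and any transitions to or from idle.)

Schedule: | 203 0-4 | 202 4-5 | 200 5-6 | 201 6-10 | 204 10-11 |
Completion: 200=6  201=10  202=5  203=4  204=11
Turnaround (C−A): 200=1  201=5  202=4  203=4  204=5

4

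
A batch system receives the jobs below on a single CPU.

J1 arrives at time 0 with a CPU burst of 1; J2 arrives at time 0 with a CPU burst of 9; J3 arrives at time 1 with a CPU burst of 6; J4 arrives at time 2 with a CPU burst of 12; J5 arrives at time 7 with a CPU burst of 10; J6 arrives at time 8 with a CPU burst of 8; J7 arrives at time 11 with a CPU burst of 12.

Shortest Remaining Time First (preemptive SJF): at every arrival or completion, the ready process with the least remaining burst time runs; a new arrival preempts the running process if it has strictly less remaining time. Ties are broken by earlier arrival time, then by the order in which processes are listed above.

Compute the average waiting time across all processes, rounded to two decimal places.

14.14

Timeline: | J1 0-1 | J3 1-7 | J2 7-16 | J6 16-24 | J5 24-34 | J4 34-46 | J7 46-58 |
Completion: J1=1  J2=16  J3=7  J4=46  J5=34  J6=24  J7=58
Waiting times: J1=0, J2=7, J3=0, J4=32, J5=17, J6=8, J7=35
Average waiting = (0+7+0+32+17+8+35) / 7 = 99/7 = 14.14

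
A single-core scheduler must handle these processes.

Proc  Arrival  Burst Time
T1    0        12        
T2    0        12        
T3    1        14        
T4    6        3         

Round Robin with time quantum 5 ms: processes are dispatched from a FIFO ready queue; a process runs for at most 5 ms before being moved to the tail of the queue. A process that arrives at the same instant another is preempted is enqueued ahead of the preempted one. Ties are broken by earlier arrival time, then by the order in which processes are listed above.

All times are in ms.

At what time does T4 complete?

Timeline: | T1 0-5 | T2 5-10 | T3 10-15 | T1 15-20 | T4 20-23 | T2 23-28 | T3 28-33 | T1 33-35 | T2 35-37 | T3 37-41 |
Completion: T1=35  T2=37  T3=41  T4=23
Turnaround (C−A): T1=35  T2=37  T3=40  T4=17

23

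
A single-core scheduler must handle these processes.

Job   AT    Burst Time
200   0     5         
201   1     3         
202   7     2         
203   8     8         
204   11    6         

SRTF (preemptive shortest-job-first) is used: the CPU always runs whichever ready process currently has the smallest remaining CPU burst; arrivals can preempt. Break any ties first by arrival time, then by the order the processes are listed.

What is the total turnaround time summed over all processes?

36

Schedule: | 200 0-1 | 201 1-4 | 200 4-8 | 202 8-10 | 203 10-11 | 204 11-17 | 203 17-24 |
Completion: 200=8  201=4  202=10  203=24  204=17
Turnaround = completion − arrival: 200=8, 201=3, 202=3, 203=16, 204=6
Total turnaround = 8 + 3 + 3 + 16 + 6 = 36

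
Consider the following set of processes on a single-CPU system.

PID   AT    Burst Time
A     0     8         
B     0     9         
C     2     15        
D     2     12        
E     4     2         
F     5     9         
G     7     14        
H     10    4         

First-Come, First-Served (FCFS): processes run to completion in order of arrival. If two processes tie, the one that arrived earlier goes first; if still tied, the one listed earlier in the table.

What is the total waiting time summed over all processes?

241

Gantt: | A 0-8 | B 8-17 | C 17-32 | D 32-44 | E 44-46 | F 46-55 | G 55-69 | H 69-73 |
Completion: A=8  B=17  C=32  D=44  E=46  F=55  G=69  H=73
Turnaround (C−A): A=8  B=17  C=30  D=42  E=42  F=50  G=62  H=63
Waiting = turnaround − burst: A=0, B=8, C=15, D=30, E=40, F=41, G=48, H=59
Total waiting = 0 + 8 + 15 + 30 + 40 + 41 + 48 + 59 = 241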